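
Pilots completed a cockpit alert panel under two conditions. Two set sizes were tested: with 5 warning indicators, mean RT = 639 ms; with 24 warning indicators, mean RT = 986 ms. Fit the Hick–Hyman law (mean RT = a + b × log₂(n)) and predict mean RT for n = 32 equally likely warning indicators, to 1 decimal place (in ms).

1049.6 ms

Solve the two-equation system in a and b:
  b = (986 − 639) / (log₂ 24 − log₂ 5) = 347 / (4.5850 − 2.3219) = 153.334 ms/bit
  a = 639 − 153.334 × 2.3219 = 282.970 ms
Then RT(32) = 282.970 + 153.334 × log₂ 32 = 282.970 + 153.334 × 5 ≈ 1049.639 ms.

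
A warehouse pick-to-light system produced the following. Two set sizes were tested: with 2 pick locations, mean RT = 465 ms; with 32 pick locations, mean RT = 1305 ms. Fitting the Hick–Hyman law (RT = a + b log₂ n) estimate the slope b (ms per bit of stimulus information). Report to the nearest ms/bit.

The slope on a log₂ axis is (1305 − 465) / (5 − 1) = 210 ms/bit.

210 ms/bit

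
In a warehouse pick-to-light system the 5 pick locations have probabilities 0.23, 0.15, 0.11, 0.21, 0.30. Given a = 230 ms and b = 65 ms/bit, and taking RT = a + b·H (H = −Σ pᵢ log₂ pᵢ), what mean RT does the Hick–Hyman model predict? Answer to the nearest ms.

376 ms

H = 0.23·log₂(1/0.23) + 0.15·log₂(1/0.15) + 0.11·log₂(1/0.11) + 0.21·log₂(1/0.21) + 0.30·log₂(1/0.30) = 2.2424 bits.
RT = 230 + 65 × 2.2424 = 375.76 ms.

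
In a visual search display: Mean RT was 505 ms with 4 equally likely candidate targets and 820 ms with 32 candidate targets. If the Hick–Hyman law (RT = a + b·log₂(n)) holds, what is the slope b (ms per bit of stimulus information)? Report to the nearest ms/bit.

The slope on a log₂ axis is (820 − 505) / (5 − 2) = 105 ms/bit.

105 ms/bit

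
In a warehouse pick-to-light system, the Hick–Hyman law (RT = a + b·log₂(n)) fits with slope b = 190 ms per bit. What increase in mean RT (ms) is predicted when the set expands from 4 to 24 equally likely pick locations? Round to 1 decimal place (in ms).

491.1 ms

Only the slope matters, since a is common to both: ΔRT = b·log₂(n₂/n₁).
log₂(24) − log₂(4) = 4.5850 − 2 = 2.5850.
ΔRT = 190 × 2.5850 = 491.143 ms.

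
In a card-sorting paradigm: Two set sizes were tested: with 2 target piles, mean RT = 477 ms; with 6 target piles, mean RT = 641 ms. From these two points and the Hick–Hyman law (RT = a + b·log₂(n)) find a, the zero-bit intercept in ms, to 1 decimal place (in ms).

373.5 ms

Slope: b = (641 − 477) / (log₂ 6 − log₂ 2) = 164/1.5850 = 103.472 ms/bit.
Intercept: a = 477 − 103.472·log₂(2) = 373.528 ms.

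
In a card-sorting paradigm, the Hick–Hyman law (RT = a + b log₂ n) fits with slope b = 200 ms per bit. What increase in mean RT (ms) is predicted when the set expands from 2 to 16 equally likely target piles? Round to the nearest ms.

The intercept a cancels: ΔRT = b·(log₂ n₂ − log₂ n₁) = b·log₂(n₂/n₁).
log₂(16) − log₂(2) = log₂(16/2) = log₂(8) = 3.
ΔRT = 200 × 3.0000 = 600.000 ms.

600 ms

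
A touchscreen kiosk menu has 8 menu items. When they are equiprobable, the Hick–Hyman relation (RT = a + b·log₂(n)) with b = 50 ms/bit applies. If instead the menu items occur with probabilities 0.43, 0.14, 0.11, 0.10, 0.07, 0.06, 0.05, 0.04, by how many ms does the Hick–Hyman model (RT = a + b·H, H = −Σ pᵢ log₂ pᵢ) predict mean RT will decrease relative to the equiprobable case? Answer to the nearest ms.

24 ms

The RT saving is b·ΔH. Equiprobable H₀ = log₂(8) = 3.0000 bits; with the given probabilities H = 2.5171 bits.
b·(H₀ − H) = 50 × (3.0000 − 2.5171) = 24.15 ms.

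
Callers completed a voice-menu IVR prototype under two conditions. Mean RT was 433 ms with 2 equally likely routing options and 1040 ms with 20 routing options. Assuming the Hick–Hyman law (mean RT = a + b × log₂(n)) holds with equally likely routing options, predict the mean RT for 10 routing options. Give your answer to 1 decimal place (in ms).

RT is linear in log₂ n, so two points fix the line:
  b = (1040 − 433) / (log₂ 20 − log₂ 2) = 607 / (4.3219 − 1) = 182.725 ms/bit
  a = 433 − 182.725 × 1 = 250.275 ms
Then RT(10) = 250.275 + 182.725 × log₂ 10 = 250.275 + 182.725 × 3.3219 ≈ 857.275 ms.

857.3 ms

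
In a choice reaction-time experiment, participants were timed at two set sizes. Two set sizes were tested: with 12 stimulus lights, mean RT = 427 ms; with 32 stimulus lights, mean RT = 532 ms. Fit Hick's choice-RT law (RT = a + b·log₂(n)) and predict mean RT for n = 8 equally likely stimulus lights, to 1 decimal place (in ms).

383.6 ms

With log₂ n on the abscissa the relation is linear; from the two conditions:
  b = (532 − 427) / (log₂ 32 − log₂ 12) = 105 / (5 − 3.5850) = 74.203 ms/bit
  a = 427 − 74.203 × 3.5850 = 160.985 ms
Then RT(8) = 160.985 + 74.203 × log₂ 8 = 160.985 + 74.203 × 3 ≈ 383.594 ms.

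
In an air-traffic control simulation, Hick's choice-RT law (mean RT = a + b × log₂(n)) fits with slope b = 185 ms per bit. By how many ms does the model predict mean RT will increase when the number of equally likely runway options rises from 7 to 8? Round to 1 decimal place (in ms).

Only the slope matters, since a is common to both: ΔRT = b·log₂(n₂/n₁).
log₂(8) − log₂(7) = 3 − 2.8074 = 0.1926.
ΔRT = 185 × 0.1926 = 35.639 ms.

35.6 ms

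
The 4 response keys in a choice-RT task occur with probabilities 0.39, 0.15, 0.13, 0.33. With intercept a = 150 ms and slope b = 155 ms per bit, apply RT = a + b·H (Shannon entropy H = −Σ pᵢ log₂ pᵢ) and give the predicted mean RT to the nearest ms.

H = 0.39·log₂(1/0.39) + 0.15·log₂(1/0.15) + 0.13·log₂(1/0.13) + 0.33·log₂(1/0.33) = 1.8508 bits.
RT = 150 + 155 × 1.8508 = 436.88 ms.

437 ms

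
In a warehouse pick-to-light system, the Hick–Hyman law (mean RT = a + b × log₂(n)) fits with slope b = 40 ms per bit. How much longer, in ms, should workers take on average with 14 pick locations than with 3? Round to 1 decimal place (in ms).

ΔRT = (a + b log₂ n₂) − (a + b log₂ n₁) = b·(log₂ n₂ − log₂ n₁).
log₂(14) − log₂(3) = 3.8074 − 1.5850 = 2.2224.
ΔRT = 40 × 2.2224 = 88.896 ms.

88.9 ms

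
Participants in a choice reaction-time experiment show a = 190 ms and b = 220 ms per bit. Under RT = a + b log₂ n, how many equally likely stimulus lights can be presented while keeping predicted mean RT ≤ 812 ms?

Information budget: (812 − 190)/220 = 2.8273 bits, so n ≤ 2^2.8273 = 7.097 → at most 7.

7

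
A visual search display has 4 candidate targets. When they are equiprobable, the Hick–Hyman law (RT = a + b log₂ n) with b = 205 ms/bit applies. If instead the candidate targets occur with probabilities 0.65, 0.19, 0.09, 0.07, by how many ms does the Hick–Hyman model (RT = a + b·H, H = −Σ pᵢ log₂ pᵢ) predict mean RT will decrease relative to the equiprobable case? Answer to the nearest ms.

Equiprobable entropy H₀ = log₂ 4 = 2.0000 bits.
Skewed entropy H = −Σ pᵢ log₂ pᵢ = 1.4404 bits.
ΔRT = b·(H₀ − H) = 205 × 0.5596 = 114.72 ms.

115 ms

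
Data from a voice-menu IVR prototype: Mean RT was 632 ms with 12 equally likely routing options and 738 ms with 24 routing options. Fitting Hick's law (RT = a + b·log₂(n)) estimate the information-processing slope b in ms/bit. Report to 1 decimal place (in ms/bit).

106.0 ms/bit

b = (RT₂ − RT₁)/(log₂ n₂ − log₂ n₁) = (738 − 632)/(4.5850 − 3.5850) = 106.000 ms/bit.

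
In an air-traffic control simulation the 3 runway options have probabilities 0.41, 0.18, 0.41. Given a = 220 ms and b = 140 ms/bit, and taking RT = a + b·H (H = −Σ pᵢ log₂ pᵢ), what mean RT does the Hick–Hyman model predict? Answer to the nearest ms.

H = 0.41·log₂(1/0.41) + 0.18·log₂(1/0.18) + 0.41·log₂(1/0.41) = 1.5001 bits.
RT = 220 + 140 × 1.5001 = 430.01 ms.

430 ms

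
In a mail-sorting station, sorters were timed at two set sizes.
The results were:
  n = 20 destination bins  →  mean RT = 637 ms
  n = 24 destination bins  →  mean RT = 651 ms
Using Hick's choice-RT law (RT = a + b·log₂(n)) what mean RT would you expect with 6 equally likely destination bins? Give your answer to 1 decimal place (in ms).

544.6 ms

RT is linear in log₂ n, so two points fix the line:
  b = (651 − 637) / (log₂ 24 − log₂ 20) = 14 / (4.5850 − 4.3219) = 53.225 ms/bit
  a = 637 − 53.225 × 4.3219 = 406.965 ms
Then RT(6) = 406.965 + 53.225 × log₂ 6 = 406.965 + 53.225 × 2.5850 ≈ 544.550 ms.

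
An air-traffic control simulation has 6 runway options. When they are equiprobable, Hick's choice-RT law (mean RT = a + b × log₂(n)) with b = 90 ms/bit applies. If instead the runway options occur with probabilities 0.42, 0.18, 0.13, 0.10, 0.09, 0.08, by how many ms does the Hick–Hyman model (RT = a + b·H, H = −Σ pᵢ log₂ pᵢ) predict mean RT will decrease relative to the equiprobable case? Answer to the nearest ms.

27 ms

Equiprobable entropy H₀ = log₂ 6 = 2.5850 bits.
Skewed entropy H = −Σ pᵢ log₂ pᵢ = 2.2900 bits.
ΔRT = b·(H₀ − H) = 90 × 0.2950 = 26.55 ms.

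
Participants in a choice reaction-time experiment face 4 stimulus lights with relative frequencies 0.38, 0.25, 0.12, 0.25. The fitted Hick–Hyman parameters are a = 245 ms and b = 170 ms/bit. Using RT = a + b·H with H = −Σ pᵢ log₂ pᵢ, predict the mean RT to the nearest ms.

568 ms

H = 0.38·log₂(1/0.38) + 0.25·log₂(1/0.25) + 0.12·log₂(1/0.12) + 0.25·log₂(1/0.25) = 1.8975 bits.
RT = 245 + 170 × 1.8975 = 567.58 ms.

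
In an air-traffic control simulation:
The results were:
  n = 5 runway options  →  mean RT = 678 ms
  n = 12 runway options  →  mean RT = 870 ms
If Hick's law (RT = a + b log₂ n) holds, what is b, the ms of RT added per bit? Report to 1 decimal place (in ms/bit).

152.0 ms/bit

b = (RT₂ − RT₁)/(log₂ n₂ − log₂ n₁) = (870 − 678)/(3.5850 − 2.3219) = 152.015 ms/bit.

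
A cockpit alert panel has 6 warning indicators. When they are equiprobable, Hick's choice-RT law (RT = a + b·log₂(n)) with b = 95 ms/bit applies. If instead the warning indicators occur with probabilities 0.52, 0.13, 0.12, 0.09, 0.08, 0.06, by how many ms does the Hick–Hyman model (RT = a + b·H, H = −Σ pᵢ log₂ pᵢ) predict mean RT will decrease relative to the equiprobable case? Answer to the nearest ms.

47 ms

Equiprobable entropy H₀ = log₂ 6 = 2.5850 bits.
Skewed entropy H = −Σ pᵢ log₂ pᵢ = 2.0880 bits.
ΔRT = b·(H₀ − H) = 95 × 0.4970 = 47.21 ms.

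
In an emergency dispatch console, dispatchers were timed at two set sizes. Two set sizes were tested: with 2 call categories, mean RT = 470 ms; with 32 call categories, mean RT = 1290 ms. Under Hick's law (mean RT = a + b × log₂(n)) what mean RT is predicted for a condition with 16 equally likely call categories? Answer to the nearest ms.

1085 ms

Fit slope and intercept:
  b = (1290 − 470) / (log₂ 32 − log₂ 2) = 820 / (5 − 1) = 205 ms/bit
  a = 470 − 205 × 1 = 265 ms
Then RT(16) = 265 + 205 × log₂ 16 = 265 + 205 × 4 ≈ 1085.000 ms.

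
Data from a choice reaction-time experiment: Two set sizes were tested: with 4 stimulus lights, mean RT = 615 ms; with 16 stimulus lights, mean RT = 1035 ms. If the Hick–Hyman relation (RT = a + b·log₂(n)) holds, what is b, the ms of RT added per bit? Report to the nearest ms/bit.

210 ms/bit

b = (RT₂ − RT₁)/(log₂ n₂ − log₂ n₁) = (1035 − 615)/(4 − 2) = 210 ms/bit.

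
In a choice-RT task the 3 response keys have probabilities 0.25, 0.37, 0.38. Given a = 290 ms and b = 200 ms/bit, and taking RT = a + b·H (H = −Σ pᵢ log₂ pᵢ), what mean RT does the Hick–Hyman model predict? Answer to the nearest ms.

H = 0.25·log₂(1/0.25) + 0.37·log₂(1/0.37) + 0.38·log₂(1/0.38) = 1.5612 bits.
RT = 290 + 200 × 1.5612 = 602.24 ms.

602 ms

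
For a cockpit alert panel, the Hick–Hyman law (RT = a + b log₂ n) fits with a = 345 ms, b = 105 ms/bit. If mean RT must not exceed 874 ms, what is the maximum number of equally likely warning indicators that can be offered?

105·log₂ n ≤ 874 − 345 = 529, giving log₂ n ≤ 5.0381 and n ≤ 32.856. The largest whole number is 32.

32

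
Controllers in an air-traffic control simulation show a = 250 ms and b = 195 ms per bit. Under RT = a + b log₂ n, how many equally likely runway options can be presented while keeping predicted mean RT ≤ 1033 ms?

Set 250 + 195·log₂ n ≤ 1033 → log₂ n ≤ (1033 − 250)/195 = 4.0154.
So n ≤ 2^4.0154 = 16.172; the largest integer n is 16.

16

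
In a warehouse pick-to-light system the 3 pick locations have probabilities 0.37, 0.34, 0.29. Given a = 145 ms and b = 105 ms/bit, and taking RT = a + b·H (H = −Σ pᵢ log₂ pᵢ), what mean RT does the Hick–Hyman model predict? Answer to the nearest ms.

311 ms

Entropy contributions −pᵢ log₂ pᵢ: 0.5307, 0.5292, 0.5179; sum H = 1.5778 bits.
RT = a + bH = 145 + 105·1.5778 = 310.67 ms.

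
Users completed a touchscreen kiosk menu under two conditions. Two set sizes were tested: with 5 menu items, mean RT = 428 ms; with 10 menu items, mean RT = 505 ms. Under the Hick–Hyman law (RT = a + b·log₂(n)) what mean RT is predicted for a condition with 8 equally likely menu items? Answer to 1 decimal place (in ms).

Solve the two-equation system in a and b:
  b = (505 − 428) / (log₂ 10 − log₂ 5) = 77 / (3.3219 − 2.3219) = 77.000 ms/bit
  a = 428 − 77.000 × 2.3219 = 249.212 ms
Then RT(8) = 249.212 + 77.000 × log₂ 8 = 249.212 + 77.000 × 3 ≈ 480.212 ms.

480.2 ms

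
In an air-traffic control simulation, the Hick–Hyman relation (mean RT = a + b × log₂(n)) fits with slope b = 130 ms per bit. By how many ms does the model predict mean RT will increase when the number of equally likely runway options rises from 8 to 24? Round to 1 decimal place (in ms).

206.0 ms

The intercept a cancels: ΔRT = b·(log₂ n₂ − log₂ n₁) = b·log₂(n₂/n₁).
log₂(24) − log₂(8) = 4.5850 − 3 = 1.5850.
ΔRT = 130 × 1.5850 = 206.045 ms.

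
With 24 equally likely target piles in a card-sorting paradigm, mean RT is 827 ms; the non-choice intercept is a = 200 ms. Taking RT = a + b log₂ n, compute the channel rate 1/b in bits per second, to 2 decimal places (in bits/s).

b = (827 − 200)/log₂ 24 = 627/4.5850 = 136.751 ms per bit = 0.13675 s/bit; the reciprocal is 7.313 bits/s.

7.31 bits/s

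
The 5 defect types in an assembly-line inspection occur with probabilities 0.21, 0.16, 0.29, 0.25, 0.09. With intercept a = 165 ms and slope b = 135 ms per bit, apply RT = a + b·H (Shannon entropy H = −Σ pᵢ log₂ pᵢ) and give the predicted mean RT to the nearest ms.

Entropy contributions −pᵢ log₂ pᵢ: 0.4728, 0.4230, 0.5179, 0.5000, 0.3127; sum H = 2.2264 bits.
RT = a + bH = 165 + 135·2.2264 = 465.56 ms.

466 ms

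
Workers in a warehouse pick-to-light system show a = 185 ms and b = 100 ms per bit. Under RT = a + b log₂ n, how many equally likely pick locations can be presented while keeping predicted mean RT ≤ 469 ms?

100·log₂ n ≤ 469 − 185 = 284, giving log₂ n ≤ 2.8400 and n ≤ 7.160. The largest whole number is 7.

7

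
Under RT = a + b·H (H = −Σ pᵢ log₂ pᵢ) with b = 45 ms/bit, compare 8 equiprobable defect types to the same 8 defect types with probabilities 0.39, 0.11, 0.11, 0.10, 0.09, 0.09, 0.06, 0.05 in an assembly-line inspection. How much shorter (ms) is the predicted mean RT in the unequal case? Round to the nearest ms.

Equiprobable entropy H₀ = log₂ 8 = 3.0000 bits.
Skewed entropy H = −Σ pᵢ log₂ pᵢ = 2.6475 bits.
ΔRT = b·(H₀ − H) = 45 × 0.3525 = 15.86 ms.

16 ms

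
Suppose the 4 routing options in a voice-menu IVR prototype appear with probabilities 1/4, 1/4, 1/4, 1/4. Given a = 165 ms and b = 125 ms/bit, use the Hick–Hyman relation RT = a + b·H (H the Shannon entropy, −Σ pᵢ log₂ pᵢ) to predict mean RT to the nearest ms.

415 ms

H = −Σ pᵢ log₂ pᵢ = 0.25·2 + 0.25·2 + 0.25·2 + 0.25·2 = 2.000 bits.
RT = 165 + 125 × 2.000 = 415.00 ms.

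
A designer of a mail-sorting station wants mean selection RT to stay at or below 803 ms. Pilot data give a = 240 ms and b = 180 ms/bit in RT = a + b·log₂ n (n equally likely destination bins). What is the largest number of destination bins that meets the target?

Information budget: (803 − 240)/180 = 3.1278 bits, so n ≤ 2^3.1278 = 8.741 → at most 8.

8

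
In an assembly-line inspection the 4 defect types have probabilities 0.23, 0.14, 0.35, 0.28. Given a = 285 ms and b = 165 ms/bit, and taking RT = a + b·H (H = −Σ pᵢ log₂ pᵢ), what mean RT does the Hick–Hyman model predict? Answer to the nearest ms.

603 ms

H = 0.23·log₂(1/0.23) + 0.14·log₂(1/0.14) + 0.35·log₂(1/0.35) + 0.28·log₂(1/0.28) = 1.9291 bits.
RT = 285 + 165 × 1.9291 = 603.30 ms.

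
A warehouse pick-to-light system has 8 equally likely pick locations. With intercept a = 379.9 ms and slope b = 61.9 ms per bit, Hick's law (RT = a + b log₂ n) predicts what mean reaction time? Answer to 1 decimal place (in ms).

log₂(8) = 3 bits, so RT = 379.9 + 61.9 × 3 ≈ 565.600 ms.

565.6 ms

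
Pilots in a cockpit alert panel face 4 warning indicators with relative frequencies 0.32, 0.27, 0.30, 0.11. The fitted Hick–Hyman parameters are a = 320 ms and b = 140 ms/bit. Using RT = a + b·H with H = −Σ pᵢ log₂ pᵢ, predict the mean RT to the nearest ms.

587 ms

Entropy contributions −pᵢ log₂ pᵢ: 0.5260, 0.5100, 0.5211, 0.3503; sum H = 1.9074 bits.
RT = a + bH = 320 + 140·1.9074 = 587.04 ms.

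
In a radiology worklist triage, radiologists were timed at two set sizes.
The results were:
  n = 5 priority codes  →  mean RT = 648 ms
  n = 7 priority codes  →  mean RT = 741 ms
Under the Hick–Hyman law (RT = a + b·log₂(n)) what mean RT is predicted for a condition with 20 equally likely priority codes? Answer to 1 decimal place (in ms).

1031.2 ms

RT is linear in log₂ n, so two points fix the line:
  b = (741 − 648) / (log₂ 7 − log₂ 5) = 93 / (2.8074 − 2.3219) = 191.584 ms/bit
  a = 648 − 191.584 × 2.3219 = 203.156 ms
Then RT(20) = 203.156 + 191.584 × log₂ 20 = 203.156 + 191.584 × 4.3219 ≈ 1031.168 ms.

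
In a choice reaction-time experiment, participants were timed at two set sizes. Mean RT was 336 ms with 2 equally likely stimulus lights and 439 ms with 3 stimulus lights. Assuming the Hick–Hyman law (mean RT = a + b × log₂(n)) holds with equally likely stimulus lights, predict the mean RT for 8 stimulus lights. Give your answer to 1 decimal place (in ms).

688.2 ms

Fit slope and intercept:
  b = (439 − 336) / (log₂ 3 − log₂ 2) = 103 / (1.5850 − 1) = 176.080 ms/bit
  a = 336 − 176.080 × 1 = 159.920 ms
Then RT(8) = 159.920 + 176.080 × log₂ 8 = 159.920 + 176.080 × 3 ≈ 688.159 ms.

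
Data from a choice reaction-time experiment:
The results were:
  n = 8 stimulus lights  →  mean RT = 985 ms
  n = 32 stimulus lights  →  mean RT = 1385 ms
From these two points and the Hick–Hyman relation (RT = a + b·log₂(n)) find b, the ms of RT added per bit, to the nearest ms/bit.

200 ms/bit

b = (RT₂ − RT₁)/(log₂ n₂ − log₂ n₁) = (1385 − 985)/(5 − 3) = 200 ms/bit.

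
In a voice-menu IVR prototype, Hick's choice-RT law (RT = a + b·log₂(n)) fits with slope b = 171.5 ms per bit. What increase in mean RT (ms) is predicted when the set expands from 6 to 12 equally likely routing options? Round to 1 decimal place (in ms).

Only the slope matters, since a is common to both: ΔRT = b·log₂(n₂/n₁).
log₂(12) − log₂(6) = log₂(12/6) = log₂(2) = 1.
ΔRT = 171.5 × 1.0000 = 171.500 ms.

171.5 ms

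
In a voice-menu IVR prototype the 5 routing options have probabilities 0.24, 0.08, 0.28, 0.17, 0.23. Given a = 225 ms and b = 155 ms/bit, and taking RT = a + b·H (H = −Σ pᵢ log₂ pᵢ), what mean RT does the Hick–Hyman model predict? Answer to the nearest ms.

569 ms

Entropy contributions −pᵢ log₂ pᵢ: 0.4941, 0.2915, 0.5142, 0.4346, 0.4877; sum H = 2.2221 bits.
RT = a + bH = 225 + 155·2.2221 = 569.43 ms.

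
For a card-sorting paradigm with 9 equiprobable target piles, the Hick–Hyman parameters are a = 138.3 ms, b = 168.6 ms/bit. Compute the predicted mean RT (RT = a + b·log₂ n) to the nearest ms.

673 ms

log₂(9) = 3.1699 bits, so RT = 138.3 + 168.6 × 3.1699 ≈ 672.749 ms.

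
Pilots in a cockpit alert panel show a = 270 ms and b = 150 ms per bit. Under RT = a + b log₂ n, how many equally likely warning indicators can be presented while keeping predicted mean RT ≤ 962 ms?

24

Information budget: (962 − 270)/150 = 4.6133 bits, so n ≤ 2^4.6133 = 24.477 → at most 24.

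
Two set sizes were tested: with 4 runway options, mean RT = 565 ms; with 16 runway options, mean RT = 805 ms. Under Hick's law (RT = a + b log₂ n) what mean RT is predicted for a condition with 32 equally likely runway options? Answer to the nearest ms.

925 ms

With log₂ n on the abscissa the relation is linear; from the two conditions:
  b = (805 − 565) / (log₂ 16 − log₂ 4) = 240 / (4 − 2) = 120 ms/bit
  a = 565 − 120 × 2 = 325 ms
Then RT(32) = 325 + 120 × log₂ 32 = 325 + 120 × 5 ≈ 925.000 ms.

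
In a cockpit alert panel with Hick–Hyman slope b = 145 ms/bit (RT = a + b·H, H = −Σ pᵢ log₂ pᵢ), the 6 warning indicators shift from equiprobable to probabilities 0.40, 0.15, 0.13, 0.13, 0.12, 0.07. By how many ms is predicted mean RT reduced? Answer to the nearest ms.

35 ms

Equiprobable entropy H₀ = log₂ 6 = 2.5850 bits.
Skewed entropy H = −Σ pᵢ log₂ pᵢ = 2.3402 bits.
ΔRT = b·(H₀ − H) = 145 × 0.2447 = 35.49 ms.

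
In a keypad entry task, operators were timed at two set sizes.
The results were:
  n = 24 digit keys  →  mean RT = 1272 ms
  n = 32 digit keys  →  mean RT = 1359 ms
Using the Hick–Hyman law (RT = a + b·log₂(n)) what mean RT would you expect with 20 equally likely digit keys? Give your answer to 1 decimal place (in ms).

1216.9 ms

RT is linear in log₂ n, so two points fix the line:
  b = (1359 − 1272) / (log₂ 32 − log₂ 24) = 87 / (5 − 4.5850) = 209.620 ms/bit
  a = 1272 − 209.620 × 4.5850 = 310.902 ms
Then RT(20) = 310.902 + 209.620 × log₂ 20 = 310.902 + 209.620 × 4.3219 ≈ 1216.863 ms.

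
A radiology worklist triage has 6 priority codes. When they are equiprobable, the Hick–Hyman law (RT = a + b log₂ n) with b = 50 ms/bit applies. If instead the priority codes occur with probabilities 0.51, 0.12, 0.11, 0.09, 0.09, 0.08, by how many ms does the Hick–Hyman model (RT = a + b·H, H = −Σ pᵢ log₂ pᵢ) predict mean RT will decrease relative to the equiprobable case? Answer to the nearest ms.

The RT saving is b·ΔH. Equiprobable H₀ = log₂(6) = 2.5850 bits; with the given probabilities H = 2.1296 bits.
b·(H₀ − H) = 50 × (2.5850 − 2.1296) = 22.77 ms.

23 ms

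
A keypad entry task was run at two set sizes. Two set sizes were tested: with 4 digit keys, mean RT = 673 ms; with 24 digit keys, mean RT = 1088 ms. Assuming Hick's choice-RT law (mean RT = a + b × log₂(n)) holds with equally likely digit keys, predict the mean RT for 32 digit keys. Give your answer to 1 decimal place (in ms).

1154.6 ms

Solve the two-equation system in a and b:
  b = (1088 − 673) / (log₂ 24 − log₂ 4) = 415 / (4.5850 − 2) = 160.544 ms/bit
  a = 673 − 160.544 × 2 = 351.912 ms
Then RT(32) = 351.912 + 160.544 × log₂ 32 = 351.912 + 160.544 × 5 ≈ 1154.632 ms.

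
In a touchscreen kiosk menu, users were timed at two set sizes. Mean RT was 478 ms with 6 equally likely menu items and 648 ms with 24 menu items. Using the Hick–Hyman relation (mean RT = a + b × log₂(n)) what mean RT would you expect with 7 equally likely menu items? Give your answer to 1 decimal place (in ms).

RT is linear in log₂ n, so two points fix the line:
  b = (648 − 478) / (log₂ 24 − log₂ 6) = 170 / (4.5850 − 2.5850) = 85.000 ms/bit
  a = 478 − 85.000 × 2.5850 = 258.278 ms
Then RT(7) = 258.278 + 85.000 × log₂ 7 = 258.278 + 85.000 × 2.8074 ≈ 496.903 ms.

496.9 ms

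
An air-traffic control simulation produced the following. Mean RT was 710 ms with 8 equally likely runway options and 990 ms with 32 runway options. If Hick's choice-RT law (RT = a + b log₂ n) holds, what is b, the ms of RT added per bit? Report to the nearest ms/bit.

Slope: b = (990 − 710) / (log₂ 32 − log₂ 8) = 280/2.0000 = 140 ms/bit.

140 ms/bit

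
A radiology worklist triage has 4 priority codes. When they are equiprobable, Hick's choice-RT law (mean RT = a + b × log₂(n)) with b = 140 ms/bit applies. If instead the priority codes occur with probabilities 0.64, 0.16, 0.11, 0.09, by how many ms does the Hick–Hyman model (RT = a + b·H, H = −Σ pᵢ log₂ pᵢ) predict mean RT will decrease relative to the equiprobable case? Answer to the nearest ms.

70 ms

The RT saving is b·ΔH. Equiprobable H₀ = log₂(4) = 2.0000 bits; with the given probabilities H = 1.4980 bits.
b·(H₀ − H) = 140 × (2.0000 − 1.4980) = 70.28 ms.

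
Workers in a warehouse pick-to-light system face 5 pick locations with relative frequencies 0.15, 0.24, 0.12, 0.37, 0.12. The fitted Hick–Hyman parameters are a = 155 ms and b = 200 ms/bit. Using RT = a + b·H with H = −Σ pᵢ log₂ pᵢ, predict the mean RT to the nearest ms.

589 ms

Entropy contributions −pᵢ log₂ pᵢ: 0.4105, 0.4941, 0.3671, 0.5307, 0.3671; sum H = 2.1695 bits.
RT = a + bH = 155 + 200·2.1695 = 588.91 ms.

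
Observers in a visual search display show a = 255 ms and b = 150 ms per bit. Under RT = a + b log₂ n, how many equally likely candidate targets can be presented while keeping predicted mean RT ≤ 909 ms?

Set 255 + 150·log₂ n ≤ 909 → log₂ n ≤ (909 − 255)/150 = 4.3600.
So n ≤ 2^4.3600 = 20.535; the largest integer n is 20.

20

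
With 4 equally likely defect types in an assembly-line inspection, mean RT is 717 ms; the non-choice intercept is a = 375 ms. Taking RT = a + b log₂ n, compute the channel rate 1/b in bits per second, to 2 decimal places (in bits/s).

b = (717 − 375)/log₂ 4 = 342/2 = 171.000 ms per bit = 0.17100 s/bit; the reciprocal is 5.848 bits/s.

5.85 bits/s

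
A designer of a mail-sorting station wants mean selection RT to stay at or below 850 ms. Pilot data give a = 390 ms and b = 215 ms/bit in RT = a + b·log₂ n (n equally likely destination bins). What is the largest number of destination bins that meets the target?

4

215·log₂ n ≤ 850 − 390 = 460, giving log₂ n ≤ 2.1395 and n ≤ 4.406. The largest whole number is 4.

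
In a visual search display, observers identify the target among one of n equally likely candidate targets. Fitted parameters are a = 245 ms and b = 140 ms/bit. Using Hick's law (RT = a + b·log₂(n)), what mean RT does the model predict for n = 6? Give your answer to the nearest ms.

log₂(6) = 2.5850 bits, so RT = 245 + 140 × 2.5850 ≈ 606.895 ms.

607 ms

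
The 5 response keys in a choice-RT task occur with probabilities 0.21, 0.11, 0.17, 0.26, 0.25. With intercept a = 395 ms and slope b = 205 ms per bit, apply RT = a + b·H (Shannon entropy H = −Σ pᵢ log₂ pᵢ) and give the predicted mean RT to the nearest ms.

859 ms

H = 0.21·log₂(1/0.21) + 0.11·log₂(1/0.11) + 0.17·log₂(1/0.17) + 0.26·log₂(1/0.26) + 0.25·log₂(1/0.25) = 2.2630 bits.
RT = 395 + 205 × 2.2630 = 858.91 ms.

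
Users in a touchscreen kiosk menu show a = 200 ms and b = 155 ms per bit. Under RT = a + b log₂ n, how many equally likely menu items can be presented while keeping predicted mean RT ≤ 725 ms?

155·log₂ n ≤ 725 − 200 = 525, giving log₂ n ≤ 3.3871 and n ≤ 10.462. The largest whole number is 10.

10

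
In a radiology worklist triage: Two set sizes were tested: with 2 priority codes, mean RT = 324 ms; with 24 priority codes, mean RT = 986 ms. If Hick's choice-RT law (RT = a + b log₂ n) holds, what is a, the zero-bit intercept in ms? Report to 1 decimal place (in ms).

Slope: b = (986 − 324) / (log₂ 24 − log₂ 2) = 662/3.5850 = 184.660 ms/bit.
a = RT₁ − b·log₂ n₁ = 324 − 184.660 × 1 = 139.340 ms.

139.3 ms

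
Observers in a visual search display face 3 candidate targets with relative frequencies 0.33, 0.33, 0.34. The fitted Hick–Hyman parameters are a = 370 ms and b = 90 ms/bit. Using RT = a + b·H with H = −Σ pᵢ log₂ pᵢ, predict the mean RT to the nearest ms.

Entropy contributions −pᵢ log₂ pᵢ: 0.5278, 0.5278, 0.5292; sum H = 1.5848 bits.
RT = a + bH = 370 + 90·1.5848 = 512.63 ms.

513 ms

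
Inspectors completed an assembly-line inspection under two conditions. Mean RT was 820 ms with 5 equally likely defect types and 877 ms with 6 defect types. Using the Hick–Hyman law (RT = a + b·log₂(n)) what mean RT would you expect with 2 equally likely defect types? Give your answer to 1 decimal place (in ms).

Fit slope and intercept:
  b = (877 − 820) / (log₂ 6 − log₂ 5) = 57 / (2.5850 − 2.3219) = 216.702 ms/bit
  a = 820 − 216.702 × 2.3219 = 316.834 ms
Then RT(2) = 316.834 + 216.702 × log₂ 2 = 316.834 + 216.702 × 1 ≈ 533.536 ms.

533.5 ms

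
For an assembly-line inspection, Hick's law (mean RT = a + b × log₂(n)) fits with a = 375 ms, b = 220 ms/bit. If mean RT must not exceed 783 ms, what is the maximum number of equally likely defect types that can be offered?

3

220·log₂ n ≤ 783 − 375 = 408, giving log₂ n ≤ 1.8545 and n ≤ 3.616. The largest whole number is 3.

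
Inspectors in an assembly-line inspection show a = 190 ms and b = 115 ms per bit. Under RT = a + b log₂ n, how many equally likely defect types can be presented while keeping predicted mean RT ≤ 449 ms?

Set 190 + 115·log₂ n ≤ 449 → log₂ n ≤ (449 − 190)/115 = 2.2522.
So n ≤ 2^2.2522 = 4.764; the largest integer n is 4.

4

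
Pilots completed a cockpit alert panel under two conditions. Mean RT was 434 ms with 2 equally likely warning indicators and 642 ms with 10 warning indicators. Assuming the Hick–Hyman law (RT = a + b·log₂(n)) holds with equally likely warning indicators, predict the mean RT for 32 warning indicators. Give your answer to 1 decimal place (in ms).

792.3 ms

RT is linear in log₂ n, so two points fix the line:
  b = (642 − 434) / (log₂ 10 − log₂ 2) = 208 / (3.3219 − 1) = 89.581 ms/bit
  a = 434 − 89.581 × 1 = 344.419 ms
Then RT(32) = 344.419 + 89.581 × log₂ 32 = 344.419 + 89.581 × 5 ≈ 792.323 ms.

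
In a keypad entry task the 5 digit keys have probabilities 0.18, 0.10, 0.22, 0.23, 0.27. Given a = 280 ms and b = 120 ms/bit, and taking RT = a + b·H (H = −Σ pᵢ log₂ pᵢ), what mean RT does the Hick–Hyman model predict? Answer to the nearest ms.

551 ms

H = 0.18·log₂(1/0.18) + 0.10·log₂(1/0.10) + 0.22·log₂(1/0.22) + 0.23·log₂(1/0.23) + 0.27·log₂(1/0.27) = 2.2558 bits.
RT = 280 + 120 × 2.2558 = 550.69 ms.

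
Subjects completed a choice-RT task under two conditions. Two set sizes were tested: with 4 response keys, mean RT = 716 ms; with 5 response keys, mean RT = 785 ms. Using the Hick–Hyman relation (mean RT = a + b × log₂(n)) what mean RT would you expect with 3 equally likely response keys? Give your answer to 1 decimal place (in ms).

627.0 ms

With log₂ n on the abscissa the relation is linear; from the two conditions:
  b = (785 − 716) / (log₂ 5 − log₂ 4) = 69 / (2.3219 − 2) = 214.334 ms/bit
  a = 716 − 214.334 × 2 = 287.333 ms
Then RT(3) = 287.333 + 214.334 × log₂ 3 = 287.333 + 214.334 × 1.5850 ≈ 627.044 ms.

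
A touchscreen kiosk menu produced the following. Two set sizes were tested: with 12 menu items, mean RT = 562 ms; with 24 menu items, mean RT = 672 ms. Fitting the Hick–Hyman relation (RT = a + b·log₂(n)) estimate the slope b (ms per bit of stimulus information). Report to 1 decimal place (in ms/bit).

The slope on a log₂ axis is (672 − 562) / (4.5850 − 3.5850) = 110.000 ms/bit.

110.0 ms/bit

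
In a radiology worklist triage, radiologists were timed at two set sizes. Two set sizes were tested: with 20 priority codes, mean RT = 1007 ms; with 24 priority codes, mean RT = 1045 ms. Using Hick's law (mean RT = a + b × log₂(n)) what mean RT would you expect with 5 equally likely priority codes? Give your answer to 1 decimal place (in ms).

718.1 ms

With log₂ n on the abscissa the relation is linear; from the two conditions:
  b = (1045 − 1007) / (log₂ 24 − log₂ 20) = 38 / (4.5850 − 4.3219) = 144.468 ms/bit
  a = 1007 − 144.468 × 4.3219 = 382.621 ms
Then RT(5) = 382.621 + 144.468 × log₂ 5 = 382.621 + 144.468 × 2.3219 ≈ 718.064 ms.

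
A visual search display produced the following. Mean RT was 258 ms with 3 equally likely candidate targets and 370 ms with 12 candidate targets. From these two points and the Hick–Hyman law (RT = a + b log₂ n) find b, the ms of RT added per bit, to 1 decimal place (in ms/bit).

Slope: b = (370 − 258) / (log₂ 12 − log₂ 3) = 112/2.0000 = 56.000 ms/bit.

56.0 ms/bit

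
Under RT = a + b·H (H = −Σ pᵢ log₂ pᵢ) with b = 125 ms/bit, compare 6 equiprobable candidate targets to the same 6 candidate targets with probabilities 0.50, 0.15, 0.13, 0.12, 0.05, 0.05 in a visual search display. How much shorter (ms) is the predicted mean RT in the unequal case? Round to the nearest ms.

62 ms

Equiprobable entropy H₀ = log₂ 6 = 2.5850 bits.
Skewed entropy H = −Σ pᵢ log₂ pᵢ = 2.0924 bits.
ΔRT = b·(H₀ − H) = 125 × 0.4925 = 61.56 ms.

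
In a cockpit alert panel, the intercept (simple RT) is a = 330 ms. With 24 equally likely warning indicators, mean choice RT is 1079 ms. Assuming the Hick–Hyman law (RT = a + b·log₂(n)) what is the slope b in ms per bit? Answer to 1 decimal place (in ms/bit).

log₂(24) = 4.5850 bits.
b = (RT − a)/log₂ n = (1079 − 330) / 4.5850 = 163.360 ms/bit.

163.4 ms/bit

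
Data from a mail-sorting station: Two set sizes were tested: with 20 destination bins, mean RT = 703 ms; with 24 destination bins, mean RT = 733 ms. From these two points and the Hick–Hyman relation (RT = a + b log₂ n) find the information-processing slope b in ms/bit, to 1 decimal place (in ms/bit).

b = (RT₂ − RT₁)/(log₂ n₂ − log₂ n₁) = (733 − 703)/(4.5850 − 4.3219) = 114.054 ms/bit.

114.1 ms/bit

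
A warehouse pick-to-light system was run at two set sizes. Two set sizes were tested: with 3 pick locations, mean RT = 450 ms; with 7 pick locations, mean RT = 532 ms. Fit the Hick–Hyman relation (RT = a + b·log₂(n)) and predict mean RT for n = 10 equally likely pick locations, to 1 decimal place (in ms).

With log₂ n on the abscissa the relation is linear; from the two conditions:
  b = (532 − 450) / (log₂ 7 − log₂ 3) = 82 / (2.8074 − 1.5850) = 67.082 ms/bit
  a = 450 − 67.082 × 1.5850 = 343.678 ms
Then RT(10) = 343.678 + 67.082 × log₂ 10 = 343.678 + 67.082 × 3.3219 ≈ 566.518 ms.

566.5 ms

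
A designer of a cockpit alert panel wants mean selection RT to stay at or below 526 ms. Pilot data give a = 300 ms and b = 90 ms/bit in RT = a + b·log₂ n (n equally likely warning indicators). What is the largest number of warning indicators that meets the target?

Set 300 + 90·log₂ n ≤ 526 → log₂ n ≤ (526 − 300)/90 = 2.5111.
So n ≤ 2^2.5111 = 5.701; the largest integer n is 5.

5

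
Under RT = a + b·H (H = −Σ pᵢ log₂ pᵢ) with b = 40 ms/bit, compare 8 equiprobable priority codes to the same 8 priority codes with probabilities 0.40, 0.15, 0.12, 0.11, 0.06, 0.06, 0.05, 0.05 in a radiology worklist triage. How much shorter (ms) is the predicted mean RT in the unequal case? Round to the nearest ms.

The RT saving is b·ΔH. Equiprobable H₀ = log₂(8) = 3.0000 bits; with the given probabilities H = 2.5759 bits.
b·(H₀ − H) = 40 × (3.0000 − 2.5759) = 16.96 ms.

17 ms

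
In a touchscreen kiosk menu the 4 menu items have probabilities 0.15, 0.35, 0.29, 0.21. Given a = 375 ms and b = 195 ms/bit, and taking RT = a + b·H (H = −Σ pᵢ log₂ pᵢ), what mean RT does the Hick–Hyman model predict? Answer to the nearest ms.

752 ms

Entropy contributions −pᵢ log₂ pᵢ: 0.4105, 0.5301, 0.5179, 0.4728; sum H = 1.9314 bits.
RT = a + bH = 375 + 195·1.9314 = 751.62 ms.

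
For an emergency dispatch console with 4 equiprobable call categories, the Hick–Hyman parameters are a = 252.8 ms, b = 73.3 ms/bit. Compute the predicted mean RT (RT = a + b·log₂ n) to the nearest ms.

399 ms

log₂(4) = 2 bits, so RT = 252.8 + 73.3 × 2 ≈ 399.400 ms.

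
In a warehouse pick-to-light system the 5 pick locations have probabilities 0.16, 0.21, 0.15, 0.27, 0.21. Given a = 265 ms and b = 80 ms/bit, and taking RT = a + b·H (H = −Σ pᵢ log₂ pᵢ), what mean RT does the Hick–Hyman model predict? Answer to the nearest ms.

448 ms

H = 0.16·log₂(1/0.16) + 0.21·log₂(1/0.21) + 0.15·log₂(1/0.15) + 0.27·log₂(1/0.27) + 0.21·log₂(1/0.21) = 2.2892 bits.
RT = 265 + 80 × 2.2892 = 448.14 ms.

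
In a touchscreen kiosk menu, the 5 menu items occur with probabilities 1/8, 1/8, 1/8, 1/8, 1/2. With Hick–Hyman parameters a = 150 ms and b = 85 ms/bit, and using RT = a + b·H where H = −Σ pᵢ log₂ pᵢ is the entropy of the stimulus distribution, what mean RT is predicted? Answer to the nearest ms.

Each term −pᵢ log₂ pᵢ: 0.125·3 + 0.125·3 + 0.125·3 + 0.125·3 + 0.5·1; summed, H = 2.000 bits.
Mean RT = a + bH = 150 + 85·2.000 = 320.00 ms.

320 ms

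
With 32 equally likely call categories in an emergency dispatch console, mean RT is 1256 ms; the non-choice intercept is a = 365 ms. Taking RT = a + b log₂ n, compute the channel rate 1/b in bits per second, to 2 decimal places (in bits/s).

Choice component = 1256 − 365 = 891 ms over log₂(32) = 5 bits.
b = 891 / 5 = 178.200 ms/bit, so 1/b = 5.612 bits/s.

5.61 bits/s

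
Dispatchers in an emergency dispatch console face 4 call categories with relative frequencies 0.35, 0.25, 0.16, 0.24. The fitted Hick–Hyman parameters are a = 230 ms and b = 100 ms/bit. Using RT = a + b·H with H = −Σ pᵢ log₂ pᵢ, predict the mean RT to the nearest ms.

Entropy contributions −pᵢ log₂ pᵢ: 0.5301, 0.5000, 0.4230, 0.4941; sum H = 1.9473 bits.
RT = a + bH = 230 + 100·1.9473 = 424.73 ms.

425 ms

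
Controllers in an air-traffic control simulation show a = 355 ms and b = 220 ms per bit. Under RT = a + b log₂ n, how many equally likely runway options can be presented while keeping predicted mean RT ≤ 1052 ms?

Information budget: (1052 − 355)/220 = 3.1682 bits, so n ≤ 2^3.1682 = 8.989 → at most 8.

8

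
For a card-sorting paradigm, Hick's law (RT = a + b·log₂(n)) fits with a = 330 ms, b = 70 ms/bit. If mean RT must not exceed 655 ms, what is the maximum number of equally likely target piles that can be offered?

70·log₂ n ≤ 655 − 330 = 325, giving log₂ n ≤ 4.6429 and n ≤ 24.983. The largest whole number is 24.

24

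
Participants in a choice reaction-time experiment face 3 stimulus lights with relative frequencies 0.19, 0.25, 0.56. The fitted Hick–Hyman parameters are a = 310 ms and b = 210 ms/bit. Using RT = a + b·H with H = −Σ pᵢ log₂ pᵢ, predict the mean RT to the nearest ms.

609 ms

H = 0.19·log₂(1/0.19) + 0.25·log₂(1/0.25) + 0.56·log₂(1/0.56) = 1.4237 bits.
RT = 310 + 210 × 1.4237 = 608.97 ms.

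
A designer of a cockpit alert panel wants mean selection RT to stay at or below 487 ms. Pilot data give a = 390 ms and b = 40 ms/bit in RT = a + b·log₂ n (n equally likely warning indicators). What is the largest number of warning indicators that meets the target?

5

40·log₂ n ≤ 487 − 390 = 97, giving log₂ n ≤ 2.4250 and n ≤ 5.370. The largest whole number is 5.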